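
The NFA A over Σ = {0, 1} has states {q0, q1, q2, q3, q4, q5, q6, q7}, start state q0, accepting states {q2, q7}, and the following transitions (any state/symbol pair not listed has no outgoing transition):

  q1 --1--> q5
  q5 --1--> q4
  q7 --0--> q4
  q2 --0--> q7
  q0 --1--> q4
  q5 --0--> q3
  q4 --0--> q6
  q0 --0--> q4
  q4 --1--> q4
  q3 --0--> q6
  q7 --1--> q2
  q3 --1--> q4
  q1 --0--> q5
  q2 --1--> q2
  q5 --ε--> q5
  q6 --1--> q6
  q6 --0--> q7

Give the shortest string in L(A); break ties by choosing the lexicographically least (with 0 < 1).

000

A breadth-first search from q0 reaches an accepting state first via the path q0 → q4 → q6 → q7 on input 000.
No string of length < 3 is accepted (BFS exhausts all shorter strings without reaching an accepting state), and 000 is the lexicographically least accepting string of length 3.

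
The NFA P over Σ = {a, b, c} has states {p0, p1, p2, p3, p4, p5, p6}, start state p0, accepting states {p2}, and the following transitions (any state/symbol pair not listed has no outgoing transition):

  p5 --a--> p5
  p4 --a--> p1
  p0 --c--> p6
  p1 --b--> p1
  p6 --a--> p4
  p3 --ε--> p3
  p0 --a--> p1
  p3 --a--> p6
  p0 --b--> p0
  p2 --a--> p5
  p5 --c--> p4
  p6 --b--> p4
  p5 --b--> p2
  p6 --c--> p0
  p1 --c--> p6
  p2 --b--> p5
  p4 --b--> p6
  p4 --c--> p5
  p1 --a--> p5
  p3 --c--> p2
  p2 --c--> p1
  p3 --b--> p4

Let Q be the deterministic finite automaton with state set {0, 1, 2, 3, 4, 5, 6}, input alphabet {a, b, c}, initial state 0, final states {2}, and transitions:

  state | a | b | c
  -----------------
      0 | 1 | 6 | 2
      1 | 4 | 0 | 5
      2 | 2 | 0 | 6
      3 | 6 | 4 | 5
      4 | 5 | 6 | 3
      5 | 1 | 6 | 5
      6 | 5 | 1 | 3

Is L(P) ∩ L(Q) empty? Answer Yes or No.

Exploring the product automaton P × Q from the start pair (p0, 0), following both machines on each input symbol, reaches 39 state pairs: (p0, 0), (p1, 1), (p0, 6), (p6, 2), (p5, 4), (p1, 0), (p6, 5), (p1, 5), (p0, 1), (p6, 3), (p4, 2), (p4, 0), (p5, 5), (p2, 6), (p4, 3), (p5, 1), (p1, 6), (p4, 1), (p4, 6), (p0, 5), (p1, 4), (p4, 4), (p1, 2), (p6, 0), (p5, 6), (p6, 6), (p5, 2), (p4, 5), (p1, 3), (p6, 4), (p2, 0), (p6, 1), (p5, 3), (p0, 2), (p2, 1), (p0, 3), (p2, 4), (p5, 0), (p0, 4).
P accepts in {p2} and Q accepts in {2}; no reachable pair has both components accepting, so no string drives both machines to acceptance simultaneously and L(P) ∩ L(Q) = ∅.
So no string is accepted by both, and the intersection is empty.

Yes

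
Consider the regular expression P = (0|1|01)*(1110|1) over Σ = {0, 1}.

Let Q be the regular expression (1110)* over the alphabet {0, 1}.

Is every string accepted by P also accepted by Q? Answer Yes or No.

No

The string 1 is in L(P) but not in L(Q).
So L(P) ⊄ L(Q).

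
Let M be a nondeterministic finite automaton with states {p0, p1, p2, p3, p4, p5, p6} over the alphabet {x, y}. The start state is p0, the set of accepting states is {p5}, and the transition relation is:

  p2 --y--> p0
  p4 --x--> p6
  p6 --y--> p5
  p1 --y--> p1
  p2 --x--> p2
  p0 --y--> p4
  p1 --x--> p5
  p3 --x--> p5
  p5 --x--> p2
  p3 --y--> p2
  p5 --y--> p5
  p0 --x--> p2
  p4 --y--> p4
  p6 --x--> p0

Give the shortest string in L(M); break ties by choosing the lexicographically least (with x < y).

A breadth-first search from p0 reaches an accepting state first via the path p0 → p4 → p6 → p5 on input yxy.
No string of length < 3 is accepted (BFS exhausts all shorter strings without reaching an accepting state), and yxy is the lexicographically least accepting string of length 3.

yxy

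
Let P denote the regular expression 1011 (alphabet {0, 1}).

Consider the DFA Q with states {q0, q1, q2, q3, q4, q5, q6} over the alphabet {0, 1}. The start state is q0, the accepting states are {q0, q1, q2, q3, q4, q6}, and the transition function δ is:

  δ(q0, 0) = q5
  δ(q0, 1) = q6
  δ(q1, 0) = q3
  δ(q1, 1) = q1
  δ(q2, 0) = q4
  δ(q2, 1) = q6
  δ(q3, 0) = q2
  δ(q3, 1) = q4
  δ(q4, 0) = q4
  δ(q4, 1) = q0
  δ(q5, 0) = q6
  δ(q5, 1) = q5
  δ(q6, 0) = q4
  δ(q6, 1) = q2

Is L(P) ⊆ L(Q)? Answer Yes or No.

Yes

Converting the expression P to a DFA (subset construction, then merging equivalent states) gives the minimal DFA with states {p0, p1, p2, p3, p4, p5}, start state p0, accepting states {p5} and transitions p0: 0→p1, 1→p2; p1: 0→p1, 1→p1; p2: 0→p3, 1→p1; p3: 0→p1, 1→p4; p4: 0→p1, 1→p5; p5: 0→p1, 1→p1.
Exploring the product automaton P × Q from the start pair (p0, q0), following both machines on each input symbol, reaches 10 state pairs: (p0, q0), (p1, q5), (p2, q6), (p1, q6), (p3, q4), (p1, q2), (p1, q4), (p4, q0), (p1, q0), (p5, q6).
P accepts in {p5} and Q accepts in {q0, q1, q2, q3, q4, q6}. The reachable pairs whose P-component is accepting are (p5, q6); in each of them the Q-component is accepting too, so the product for L(P) \ L(Q) (P-component accepting, Q-component rejecting) has no reachable accepting pair and the difference is empty.
Hence every string in L(P) is also in L(Q).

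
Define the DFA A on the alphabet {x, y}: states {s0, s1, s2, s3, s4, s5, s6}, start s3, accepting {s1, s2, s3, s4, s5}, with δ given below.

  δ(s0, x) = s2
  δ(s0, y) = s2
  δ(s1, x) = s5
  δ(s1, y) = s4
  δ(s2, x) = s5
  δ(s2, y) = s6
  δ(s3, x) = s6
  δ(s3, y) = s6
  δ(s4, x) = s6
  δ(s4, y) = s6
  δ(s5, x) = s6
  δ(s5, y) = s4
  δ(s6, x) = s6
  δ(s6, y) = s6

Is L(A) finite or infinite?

finite

The useful states (reachable from s3 and able to reach an accepting state) are {s3}.
Restricted to these states the transition graph has no cycle, so every accepting path has bounded length and L is finite.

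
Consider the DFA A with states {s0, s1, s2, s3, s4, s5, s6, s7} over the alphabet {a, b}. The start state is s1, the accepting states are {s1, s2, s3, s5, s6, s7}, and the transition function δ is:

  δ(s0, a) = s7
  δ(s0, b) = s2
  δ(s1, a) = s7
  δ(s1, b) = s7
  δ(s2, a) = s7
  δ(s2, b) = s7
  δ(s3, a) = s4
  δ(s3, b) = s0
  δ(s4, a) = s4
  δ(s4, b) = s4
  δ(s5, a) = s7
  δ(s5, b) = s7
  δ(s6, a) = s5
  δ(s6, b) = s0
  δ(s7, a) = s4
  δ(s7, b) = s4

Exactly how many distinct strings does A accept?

3

The useful subgraph on states {s1, s7} is acyclic, so L(A) is finite; the longest accepting path visits 2 useful states, giving maximum string length 1.
Counting accepting paths from s1 by length: 1 of length 0, 2 of length 1. Total 3.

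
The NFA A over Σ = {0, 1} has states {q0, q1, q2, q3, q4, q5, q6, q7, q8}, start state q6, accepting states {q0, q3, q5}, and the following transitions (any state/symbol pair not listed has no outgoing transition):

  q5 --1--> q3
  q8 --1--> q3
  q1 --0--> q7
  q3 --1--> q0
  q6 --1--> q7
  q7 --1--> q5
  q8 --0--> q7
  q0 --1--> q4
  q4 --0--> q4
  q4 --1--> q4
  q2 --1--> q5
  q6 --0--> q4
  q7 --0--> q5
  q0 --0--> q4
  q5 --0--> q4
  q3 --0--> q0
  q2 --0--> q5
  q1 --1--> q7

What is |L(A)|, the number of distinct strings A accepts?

8

The useful subgraph on states {q0, q3, q5, q6, q7} is acyclic, so L(A) is finite; the longest accepting path visits 5 useful states, giving maximum string length 4.
Counting accepting paths from q6 by length: 2 of length 2, 2 of length 3, 4 of length 4. Total 8.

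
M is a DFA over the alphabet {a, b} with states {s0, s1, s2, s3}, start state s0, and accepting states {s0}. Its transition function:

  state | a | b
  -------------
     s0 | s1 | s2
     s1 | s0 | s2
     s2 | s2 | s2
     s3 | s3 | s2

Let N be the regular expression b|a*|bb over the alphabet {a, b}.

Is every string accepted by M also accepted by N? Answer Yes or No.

Yes

Converting the expression N to a DFA (subset construction, then merging equivalent states) gives the minimal DFA with states {n0, n1, n2, n3, n4}, start state n0, accepting states {n0, n1, n2, n4} and transitions n0: a→n1, b→n2; n1: a→n1, b→n3; n2: a→n3, b→n4; n3: a→n3, b→n3; n4: a→n3, b→n3.
Exploring the product automaton M × N from the start pair (s0, n0), following both machines on each input symbol, reaches 6 state pairs: (s0, n0), (s1, n1), (s2, n2), (s0, n1), (s2, n3), (s2, n4).
M accepts in {s0} and N accepts in {n0, n1, n2, n4}. The reachable pairs whose M-component is accepting are (s0, n0), (s0, n1); in each of them the N-component is accepting too, so the product for L(M) \ L(N) (M-component accepting, N-component rejecting) has no reachable accepting pair and the difference is empty.
Hence every string in L(M) is also in L(N).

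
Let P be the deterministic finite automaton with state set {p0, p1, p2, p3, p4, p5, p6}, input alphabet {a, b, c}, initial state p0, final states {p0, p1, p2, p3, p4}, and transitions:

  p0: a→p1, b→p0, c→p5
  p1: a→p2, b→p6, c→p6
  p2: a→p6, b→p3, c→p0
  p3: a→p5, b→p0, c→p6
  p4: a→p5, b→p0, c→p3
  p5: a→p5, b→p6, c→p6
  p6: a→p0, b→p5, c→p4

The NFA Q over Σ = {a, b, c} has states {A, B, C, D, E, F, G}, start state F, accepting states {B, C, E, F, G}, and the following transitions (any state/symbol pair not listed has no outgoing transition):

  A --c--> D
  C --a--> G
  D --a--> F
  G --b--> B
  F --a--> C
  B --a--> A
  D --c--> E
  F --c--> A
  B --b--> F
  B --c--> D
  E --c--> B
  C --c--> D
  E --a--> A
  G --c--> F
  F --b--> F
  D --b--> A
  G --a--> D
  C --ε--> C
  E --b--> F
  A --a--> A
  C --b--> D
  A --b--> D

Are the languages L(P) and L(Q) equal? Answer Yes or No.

Exploring the product automaton P × Q from the start pair (p0, F), following both machines on each input symbol, reaches 7 state pairs: (p0, F), (p1, C), (p5, A), (p2, G), (p6, D), (p3, B), (p4, E).
P accepts in {p0, p1, p2, p3, p4} and Q accepts in {B, C, E, F, G}. In every reachable pair the two components are either both accepting — (p0, F), (p1, C), (p2, G), (p3, B), (p4, E) — or both non-accepting, so no string is accepted by exactly one of the machines: L(P) \ L(Q) and L(Q) \ L(P) are both empty.
Hence every string is accepted by P iff it is accepted by Q, and the two languages coincide.

Yes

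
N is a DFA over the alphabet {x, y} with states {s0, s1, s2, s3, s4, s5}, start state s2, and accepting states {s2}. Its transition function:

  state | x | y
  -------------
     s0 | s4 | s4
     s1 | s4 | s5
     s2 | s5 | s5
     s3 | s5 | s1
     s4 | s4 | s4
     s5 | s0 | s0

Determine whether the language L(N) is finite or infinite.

The useful states (reachable from s2 and able to reach an accepting state) are {s2}.
Restricted to these states the transition graph has no cycle, so every accepting path has bounded length and L is finite.

finite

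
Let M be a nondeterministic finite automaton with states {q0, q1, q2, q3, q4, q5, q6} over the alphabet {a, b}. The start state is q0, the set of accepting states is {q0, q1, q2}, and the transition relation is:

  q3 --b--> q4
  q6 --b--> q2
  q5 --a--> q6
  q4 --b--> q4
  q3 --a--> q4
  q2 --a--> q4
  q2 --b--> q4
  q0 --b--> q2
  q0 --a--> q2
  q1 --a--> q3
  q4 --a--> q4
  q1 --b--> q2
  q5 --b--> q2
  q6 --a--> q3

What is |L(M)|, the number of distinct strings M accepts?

3

The useful subgraph on states {q0, q2} is acyclic, so L(M) is finite; the longest accepting path visits 2 useful states, giving maximum string length 1.
Counting accepting paths from q0 by length: 1 of length 0, 2 of length 1. Total 3.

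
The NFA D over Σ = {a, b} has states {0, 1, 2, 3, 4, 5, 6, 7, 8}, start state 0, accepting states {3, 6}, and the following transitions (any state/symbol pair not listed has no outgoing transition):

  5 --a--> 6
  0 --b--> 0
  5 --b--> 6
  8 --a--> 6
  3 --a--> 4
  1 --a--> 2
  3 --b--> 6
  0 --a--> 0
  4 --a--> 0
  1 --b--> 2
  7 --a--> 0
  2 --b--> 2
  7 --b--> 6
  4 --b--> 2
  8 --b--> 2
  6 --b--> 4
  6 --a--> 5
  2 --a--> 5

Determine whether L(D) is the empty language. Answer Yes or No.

The states reachable from the start state are {0}.
None of the accepting states {3, 6} is reachable, so no string is accepted and L(D) = ∅.

Yes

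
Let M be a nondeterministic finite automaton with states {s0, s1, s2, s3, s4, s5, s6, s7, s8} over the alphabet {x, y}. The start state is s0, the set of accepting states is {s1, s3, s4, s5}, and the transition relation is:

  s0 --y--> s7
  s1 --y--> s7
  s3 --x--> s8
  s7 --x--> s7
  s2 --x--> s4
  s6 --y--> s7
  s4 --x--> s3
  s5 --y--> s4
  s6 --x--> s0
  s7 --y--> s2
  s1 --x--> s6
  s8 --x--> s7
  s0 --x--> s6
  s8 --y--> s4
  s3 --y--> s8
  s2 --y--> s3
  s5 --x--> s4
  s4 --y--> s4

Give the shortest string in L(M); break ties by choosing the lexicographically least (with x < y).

A breadth-first search from s0 reaches an accepting state first via the path s0 → s7 → s2 → s4 on input yyx.
No string of length < 3 is accepted (BFS exhausts all shorter strings without reaching an accepting state), and yyx is the lexicographically least accepting string of length 3.

yyx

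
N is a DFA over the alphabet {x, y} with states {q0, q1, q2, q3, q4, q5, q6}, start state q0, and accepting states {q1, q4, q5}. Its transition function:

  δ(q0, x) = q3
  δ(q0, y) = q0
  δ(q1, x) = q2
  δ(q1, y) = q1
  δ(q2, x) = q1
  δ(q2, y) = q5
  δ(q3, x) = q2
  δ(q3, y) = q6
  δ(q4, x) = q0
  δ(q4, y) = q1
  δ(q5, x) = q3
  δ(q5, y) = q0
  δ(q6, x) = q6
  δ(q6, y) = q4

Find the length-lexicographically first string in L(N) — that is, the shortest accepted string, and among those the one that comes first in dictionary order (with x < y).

xxx

A breadth-first search from q0 reaches an accepting state first via the path q0 → q3 → q2 → q1 on input xxx.
No string of length < 3 is accepted (BFS exhausts all shorter strings without reaching an accepting state), and xxx is the lexicographically least accepting string of length 3.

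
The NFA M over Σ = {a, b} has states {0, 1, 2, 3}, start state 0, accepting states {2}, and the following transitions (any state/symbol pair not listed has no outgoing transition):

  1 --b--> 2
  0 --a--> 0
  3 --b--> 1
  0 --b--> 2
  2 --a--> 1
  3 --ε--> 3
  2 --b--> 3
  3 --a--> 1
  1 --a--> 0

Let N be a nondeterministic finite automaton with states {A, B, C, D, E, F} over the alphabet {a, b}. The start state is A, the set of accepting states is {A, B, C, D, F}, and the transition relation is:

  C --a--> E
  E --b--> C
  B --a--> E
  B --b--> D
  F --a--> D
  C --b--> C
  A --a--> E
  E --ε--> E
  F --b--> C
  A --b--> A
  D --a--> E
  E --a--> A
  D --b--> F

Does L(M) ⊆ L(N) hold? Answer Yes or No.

Yes

Exploring the product automaton M × N from the start pair (0, A), following both machines on each input symbol, reaches 9 state pairs: (0, A), (0, E), (2, A), (2, C), (1, E), (3, A), (3, C), (1, A), (1, C).
M accepts in {2} and N accepts in {A, B, C, D, F}. The reachable pairs whose M-component is accepting are (2, A), (2, C); in each of them the N-component is accepting too, so the product for L(M) \ L(N) (M-component accepting, N-component rejecting) has no reachable accepting pair and the difference is empty.
Hence every string in L(M) is also in L(N).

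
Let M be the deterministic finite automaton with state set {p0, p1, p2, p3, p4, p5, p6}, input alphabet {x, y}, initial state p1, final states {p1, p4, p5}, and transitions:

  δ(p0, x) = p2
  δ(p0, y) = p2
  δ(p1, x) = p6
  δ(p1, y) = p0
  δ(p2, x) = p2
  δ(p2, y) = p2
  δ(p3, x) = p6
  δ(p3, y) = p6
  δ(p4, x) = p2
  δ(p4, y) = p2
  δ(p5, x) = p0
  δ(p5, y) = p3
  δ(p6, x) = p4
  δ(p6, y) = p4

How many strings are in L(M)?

The useful subgraph on states {p1, p4, p6} is acyclic, so L(M) is finite; the longest accepting path visits 3 useful states, giving maximum string length 2.
Counting accepting paths from p1 by length: 1 of length 0, 2 of length 2. Total 3.

3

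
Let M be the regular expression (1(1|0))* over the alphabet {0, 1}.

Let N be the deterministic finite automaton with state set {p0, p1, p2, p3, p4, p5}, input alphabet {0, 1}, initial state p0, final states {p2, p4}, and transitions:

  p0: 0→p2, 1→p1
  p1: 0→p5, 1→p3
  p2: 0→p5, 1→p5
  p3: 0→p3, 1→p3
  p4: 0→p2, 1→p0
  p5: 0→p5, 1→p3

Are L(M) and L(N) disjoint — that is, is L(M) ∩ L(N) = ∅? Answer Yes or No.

Yes

Converting the expression M to a DFA (subset construction, then merging equivalent states) gives the minimal DFA with states {m0, m1, m2}, start state m0, accepting states {m0} and transitions m0: 0→m1, 1→m2; m1: 0→m1, 1→m1; m2: 0→m0, 1→m0.
Exploring the product automaton M × N from the start pair (m0, p0), following both machines on each input symbol, reaches 8 state pairs: (m0, p0), (m1, p2), (m2, p1), (m1, p5), (m0, p5), (m0, p3), (m1, p3), (m2, p3).
M accepts in {m0} and N accepts in {p2, p4}; no reachable pair has both components accepting, so no string drives both machines to acceptance simultaneously and L(M) ∩ L(N) = ∅.
So no string is accepted by both, and the intersection is empty.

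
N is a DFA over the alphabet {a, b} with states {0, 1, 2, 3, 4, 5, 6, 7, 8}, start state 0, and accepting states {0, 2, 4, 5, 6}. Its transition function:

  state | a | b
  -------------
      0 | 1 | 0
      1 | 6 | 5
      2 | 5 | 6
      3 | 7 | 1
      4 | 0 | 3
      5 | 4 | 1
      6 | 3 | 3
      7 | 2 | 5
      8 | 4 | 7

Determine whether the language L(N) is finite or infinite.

infinite

State 0 is reachable from the start and can reach an accepting state, and it lies on the cycle 0 → 0.
Traversing that cycle any number of times yields accepted strings of unbounded length, so the language is infinite.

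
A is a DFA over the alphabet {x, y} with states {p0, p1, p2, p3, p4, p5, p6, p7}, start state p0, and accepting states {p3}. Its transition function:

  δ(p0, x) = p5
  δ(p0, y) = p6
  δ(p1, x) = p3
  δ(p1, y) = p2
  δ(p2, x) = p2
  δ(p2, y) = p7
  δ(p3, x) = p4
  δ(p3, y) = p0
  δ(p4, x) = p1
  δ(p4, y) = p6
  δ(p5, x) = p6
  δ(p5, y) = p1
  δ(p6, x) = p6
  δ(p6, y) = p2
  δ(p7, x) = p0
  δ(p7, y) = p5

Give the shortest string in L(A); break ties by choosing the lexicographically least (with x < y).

A breadth-first search from p0 reaches an accepting state first via the path p0 → p5 → p1 → p3 on input xyx.
No string of length < 3 is accepted (BFS exhausts all shorter strings without reaching an accepting state), and xyx is the lexicographically least accepting string of length 3.

xyx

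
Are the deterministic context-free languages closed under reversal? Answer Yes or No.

L = {c bⁿaⁿ : n≥0} ∪ {d b²ⁿaⁿ : n≥0} is a DCFL: the first symbol tells a deterministic PDA whether to pop one or two b's per a. Its reversal Lᴿ = {aⁿbⁿ c : n≥0} ∪ {aⁿb²ⁿ d : n≥0} is not. DCFLs are closed under right quotient by regular languages, and Lᴿ/{c, d} = {aⁿbⁿ : n≥0} ∪ {aⁿb²ⁿ : n≥0} — the standard context-free language accepted by no deterministic PDA (intuitively the machine would have to commit to a b-to-a ratio before the distinguishing marker arrives; formally, a DPDA for it would have a single run on aⁿb²ⁿ, accepting after the prefix aⁿbⁿ and accepting again after n more b's; an ordinary PDA that simulates it on a's and b's and, at any moment when it is accepting, may switch to reading only a fresh letter e while feeding each e to the simulation as a b, would accept aⁱbʲeᵏ (k≥1) exactly when both aⁱbʲ and aⁱbʲ⁺ᵏ are in the language, i.e. its language intersected with the regular set a*b*e⁺ would be exactly {aⁿbⁿeⁿ : n≥1} — impossible, since context-free languages are closed under intersection with regular sets and {aⁿbⁿeⁿ} is not context-free). So Lᴿ cannot be a DCFL.

No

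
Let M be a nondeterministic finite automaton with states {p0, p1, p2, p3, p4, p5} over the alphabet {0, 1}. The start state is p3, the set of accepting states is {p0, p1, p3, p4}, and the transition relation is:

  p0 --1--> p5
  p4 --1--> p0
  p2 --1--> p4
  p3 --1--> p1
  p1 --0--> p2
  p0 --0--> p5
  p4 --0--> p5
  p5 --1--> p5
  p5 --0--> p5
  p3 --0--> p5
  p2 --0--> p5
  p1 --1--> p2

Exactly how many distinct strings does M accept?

6

The useful subgraph on states {p0, p1, p2, p3, p4} is acyclic, so L(M) is finite; the longest accepting path visits 5 useful states, giving maximum string length 4.
Counting accepting paths from p3 by length: 1 of length 0, 1 of length 1, 2 of length 3, 2 of length 4. Total 6.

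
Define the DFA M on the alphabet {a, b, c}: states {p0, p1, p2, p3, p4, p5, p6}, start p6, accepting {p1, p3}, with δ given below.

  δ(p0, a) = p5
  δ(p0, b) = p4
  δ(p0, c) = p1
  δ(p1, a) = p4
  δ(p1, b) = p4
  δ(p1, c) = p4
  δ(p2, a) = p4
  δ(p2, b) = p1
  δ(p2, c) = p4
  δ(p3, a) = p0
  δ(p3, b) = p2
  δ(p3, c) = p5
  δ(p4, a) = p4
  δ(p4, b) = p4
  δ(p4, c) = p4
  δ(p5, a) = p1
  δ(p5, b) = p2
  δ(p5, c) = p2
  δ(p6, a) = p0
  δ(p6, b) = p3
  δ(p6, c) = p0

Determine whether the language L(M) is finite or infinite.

The useful states (reachable from p6 and able to reach an accepting state) are {p0, p1, p2, p3, p5, p6}.
Restricted to these states the transition graph has no cycle, so every accepting path has bounded length and L is finite.

finite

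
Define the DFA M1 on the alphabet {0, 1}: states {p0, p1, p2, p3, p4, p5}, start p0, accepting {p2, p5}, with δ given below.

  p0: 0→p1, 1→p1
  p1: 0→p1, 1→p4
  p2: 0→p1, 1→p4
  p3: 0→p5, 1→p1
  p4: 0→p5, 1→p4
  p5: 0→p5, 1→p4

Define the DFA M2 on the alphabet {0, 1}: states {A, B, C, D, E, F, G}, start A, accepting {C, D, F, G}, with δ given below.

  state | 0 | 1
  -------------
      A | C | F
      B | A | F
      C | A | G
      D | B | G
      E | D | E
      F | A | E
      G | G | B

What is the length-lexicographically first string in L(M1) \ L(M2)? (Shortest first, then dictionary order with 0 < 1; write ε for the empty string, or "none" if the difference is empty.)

0010

The string 0010 is accepted by M1 but not by M2.
No shorter string lies in the difference, and 0010 is the lexicographically first length-4 string in L(M1) \ L(M2).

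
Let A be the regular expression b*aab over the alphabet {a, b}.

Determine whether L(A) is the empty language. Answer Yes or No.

No

The string aab matches the expression, so it belongs to L(A).
Since L(A) contains at least one string, it is not empty.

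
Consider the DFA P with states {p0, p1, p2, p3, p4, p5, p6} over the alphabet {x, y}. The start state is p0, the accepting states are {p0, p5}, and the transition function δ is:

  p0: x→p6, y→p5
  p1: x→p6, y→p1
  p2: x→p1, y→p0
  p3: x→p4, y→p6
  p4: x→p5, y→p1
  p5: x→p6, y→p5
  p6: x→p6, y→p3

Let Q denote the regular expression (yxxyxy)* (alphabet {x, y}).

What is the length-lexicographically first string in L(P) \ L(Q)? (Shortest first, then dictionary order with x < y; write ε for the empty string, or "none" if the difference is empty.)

y

The string y is accepted by P but not by Q.
No shorter string lies in the difference, and y is the lexicographically first length-1 string in L(P) \ L(Q).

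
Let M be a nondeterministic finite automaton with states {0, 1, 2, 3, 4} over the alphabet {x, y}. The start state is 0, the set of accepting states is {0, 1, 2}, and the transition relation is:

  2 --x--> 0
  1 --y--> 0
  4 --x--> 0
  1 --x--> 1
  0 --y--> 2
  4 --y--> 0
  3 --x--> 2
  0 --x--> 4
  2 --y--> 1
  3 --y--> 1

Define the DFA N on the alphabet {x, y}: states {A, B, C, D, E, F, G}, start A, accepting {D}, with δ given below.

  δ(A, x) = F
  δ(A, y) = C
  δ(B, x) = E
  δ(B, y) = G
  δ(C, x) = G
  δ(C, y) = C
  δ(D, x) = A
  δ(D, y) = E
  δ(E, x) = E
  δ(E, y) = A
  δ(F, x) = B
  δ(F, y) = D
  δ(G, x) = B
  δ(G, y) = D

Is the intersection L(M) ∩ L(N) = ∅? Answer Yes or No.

The string xy is accepted by both M and N.
Hence L(M) ∩ L(N) ≠ ∅.

No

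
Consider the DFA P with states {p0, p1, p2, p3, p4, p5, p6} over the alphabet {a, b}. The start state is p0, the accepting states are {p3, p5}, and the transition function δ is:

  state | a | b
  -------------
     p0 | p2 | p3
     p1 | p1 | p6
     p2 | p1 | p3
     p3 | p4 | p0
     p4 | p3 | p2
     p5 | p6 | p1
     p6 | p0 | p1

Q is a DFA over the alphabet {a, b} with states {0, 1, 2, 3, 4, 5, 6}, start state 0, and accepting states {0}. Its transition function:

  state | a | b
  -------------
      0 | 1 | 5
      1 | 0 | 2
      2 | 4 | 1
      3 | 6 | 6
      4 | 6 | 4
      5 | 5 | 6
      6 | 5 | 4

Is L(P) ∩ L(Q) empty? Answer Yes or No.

Yes

Exploring the product automaton P × Q from the start pair (p0, 0), following both machines on each input symbol, reaches 26 state pairs: (p0, 0), (p2, 1), (p3, 5), (p1, 0), (p3, 2), (p4, 5), (p0, 6), (p1, 1), (p6, 5), (p4, 4), (p0, 1), (p2, 6), (p2, 5), (p3, 4), (p6, 2), (p0, 5), (p1, 6), (p3, 6), (p2, 4), (p2, 0), (p1, 5), (p4, 6), (p0, 4), (p6, 4), (p6, 6), (p1, 4).
P accepts in {p3, p5} and Q accepts in {0}; no reachable pair has both components accepting, so no string drives both machines to acceptance simultaneously and L(P) ∩ L(Q) = ∅.
So no string is accepted by both, and the intersection is empty.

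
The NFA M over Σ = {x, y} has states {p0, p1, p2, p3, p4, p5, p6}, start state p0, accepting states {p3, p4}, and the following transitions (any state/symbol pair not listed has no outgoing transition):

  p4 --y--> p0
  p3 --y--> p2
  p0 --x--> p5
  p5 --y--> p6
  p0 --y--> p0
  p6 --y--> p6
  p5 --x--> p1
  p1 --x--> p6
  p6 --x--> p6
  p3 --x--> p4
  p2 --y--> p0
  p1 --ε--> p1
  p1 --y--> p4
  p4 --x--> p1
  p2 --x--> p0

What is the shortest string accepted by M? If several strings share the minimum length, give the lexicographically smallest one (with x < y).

A breadth-first search from p0 reaches an accepting state first via the path p0 → p5 → p1 → p4 on input xxy.
No string of length < 3 is accepted (BFS exhausts all shorter strings without reaching an accepting state), and xxy is the lexicographically least accepting string of length 3.

xxy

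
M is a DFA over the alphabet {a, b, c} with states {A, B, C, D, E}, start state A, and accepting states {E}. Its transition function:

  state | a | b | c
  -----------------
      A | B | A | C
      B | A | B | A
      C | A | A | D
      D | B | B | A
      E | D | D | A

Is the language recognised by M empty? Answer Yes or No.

Yes

The states reachable from the start state are {A, B, C, D}.
None of the accepting states {E} is reachable, so no string is accepted and L(M) = ∅.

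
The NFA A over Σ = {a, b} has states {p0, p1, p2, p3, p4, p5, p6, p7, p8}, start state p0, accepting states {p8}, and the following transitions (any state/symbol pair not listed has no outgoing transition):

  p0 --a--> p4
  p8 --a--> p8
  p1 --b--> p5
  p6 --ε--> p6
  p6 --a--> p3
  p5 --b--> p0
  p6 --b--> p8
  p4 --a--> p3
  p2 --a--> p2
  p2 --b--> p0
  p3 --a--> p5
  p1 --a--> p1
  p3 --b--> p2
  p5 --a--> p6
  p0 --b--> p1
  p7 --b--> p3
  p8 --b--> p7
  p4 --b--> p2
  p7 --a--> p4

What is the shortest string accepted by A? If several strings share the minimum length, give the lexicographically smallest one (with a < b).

bbab

A breadth-first search from p0 reaches an accepting state first via the path p0 → p1 → p5 → p6 → p8 on input bbab.
No string of length < 4 is accepted (BFS exhausts all shorter strings without reaching an accepting state), and bbab is the lexicographically least accepting string of length 4.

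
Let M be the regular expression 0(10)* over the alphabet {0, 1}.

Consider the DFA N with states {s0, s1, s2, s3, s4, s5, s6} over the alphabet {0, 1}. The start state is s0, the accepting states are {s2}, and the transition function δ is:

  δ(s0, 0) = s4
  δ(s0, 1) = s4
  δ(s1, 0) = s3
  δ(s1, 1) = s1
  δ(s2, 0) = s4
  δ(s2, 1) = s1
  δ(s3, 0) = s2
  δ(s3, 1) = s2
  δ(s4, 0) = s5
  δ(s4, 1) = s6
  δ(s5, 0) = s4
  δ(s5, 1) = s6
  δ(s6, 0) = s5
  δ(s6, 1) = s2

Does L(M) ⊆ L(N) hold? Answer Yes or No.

The string 0 is in L(M) but not in L(N).
So L(M) ⊄ L(N).

No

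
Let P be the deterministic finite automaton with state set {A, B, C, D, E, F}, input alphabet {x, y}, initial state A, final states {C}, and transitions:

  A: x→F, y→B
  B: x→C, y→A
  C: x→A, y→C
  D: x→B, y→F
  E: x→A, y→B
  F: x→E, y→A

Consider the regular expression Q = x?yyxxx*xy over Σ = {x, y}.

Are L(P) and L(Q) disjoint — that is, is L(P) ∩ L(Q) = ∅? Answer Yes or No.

Converting the expression Q to a DFA (subset construction, then merging equivalent states) gives the minimal DFA with states {q0, q1, q2, q3, q4, q5, q6, q7, q8}, start state q0, accepting states {q8} and transitions q0: x→q1, y→q2; q1: x→q3, y→q2; q2: x→q3, y→q4; q3: x→q3, y→q3; q4: x→q5, y→q3; q5: x→q6, y→q3; q6: x→q7, y→q3; q7: x→q7, y→q8; q8: x→q3, y→q3.
Exploring the product automaton P × Q from the start pair (A, q0), following both machines on each input symbol, reaches 20 state pairs: (A, q0), (F, q1), (B, q2), (E, q3), (A, q2), (C, q3), (A, q4), (A, q3), (B, q3), (F, q3), (B, q4), (F, q5), (C, q5), (E, q6), (A, q6), (A, q7), (F, q7), (B, q8), (E, q7), (A, q8).
P accepts in {C} and Q accepts in {q8}; no reachable pair has both components accepting, so no string drives both machines to acceptance simultaneously and L(P) ∩ L(Q) = ∅.
So no string is accepted by both, and the intersection is empty.

Yes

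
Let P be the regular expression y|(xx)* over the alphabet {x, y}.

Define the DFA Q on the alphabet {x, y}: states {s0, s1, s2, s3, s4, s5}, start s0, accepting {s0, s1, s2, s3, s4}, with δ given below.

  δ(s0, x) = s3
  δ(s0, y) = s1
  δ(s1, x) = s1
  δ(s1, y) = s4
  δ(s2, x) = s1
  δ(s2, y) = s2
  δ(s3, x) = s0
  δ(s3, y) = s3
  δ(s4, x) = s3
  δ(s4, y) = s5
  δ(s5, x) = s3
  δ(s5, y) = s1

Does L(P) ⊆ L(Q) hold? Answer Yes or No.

Converting the expression P to a DFA (subset construction, then merging equivalent states) gives the minimal DFA with states {p0, p1, p2, p3, p4}, start state p0, accepting states {p0, p2, p3} and transitions p0: x→p1, y→p2; p1: x→p3, y→p4; p2: x→p4, y→p4; p3: x→p1, y→p4; p4: x→p4, y→p4.
Exploring the product automaton P × Q from the start pair (p0, s0), following both machines on each input symbol, reaches 9 state pairs: (p0, s0), (p1, s3), (p2, s1), (p3, s0), (p4, s3), (p4, s1), (p4, s4), (p4, s0), (p4, s5).
P accepts in {p0, p2, p3} and Q accepts in {s0, s1, s2, s3, s4}. The reachable pairs whose P-component is accepting are (p0, s0), (p2, s1), (p3, s0); in each of them the Q-component is accepting too, so the product for L(P) \ L(Q) (P-component accepting, Q-component rejecting) has no reachable accepting pair and the difference is empty.
Hence every string in L(P) is also in L(Q).

Yes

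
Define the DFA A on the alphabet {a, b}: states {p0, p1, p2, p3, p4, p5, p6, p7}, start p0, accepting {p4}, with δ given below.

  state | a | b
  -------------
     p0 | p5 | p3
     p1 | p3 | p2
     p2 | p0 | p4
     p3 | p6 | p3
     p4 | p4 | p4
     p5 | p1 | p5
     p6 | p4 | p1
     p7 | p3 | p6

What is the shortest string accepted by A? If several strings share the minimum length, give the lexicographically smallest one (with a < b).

baa

A breadth-first search from p0 reaches an accepting state first via the path p0 → p3 → p6 → p4 on input baa.
No string of length < 3 is accepted (BFS exhausts all shorter strings without reaching an accepting state), and baa is the lexicographically least accepting string of length 3.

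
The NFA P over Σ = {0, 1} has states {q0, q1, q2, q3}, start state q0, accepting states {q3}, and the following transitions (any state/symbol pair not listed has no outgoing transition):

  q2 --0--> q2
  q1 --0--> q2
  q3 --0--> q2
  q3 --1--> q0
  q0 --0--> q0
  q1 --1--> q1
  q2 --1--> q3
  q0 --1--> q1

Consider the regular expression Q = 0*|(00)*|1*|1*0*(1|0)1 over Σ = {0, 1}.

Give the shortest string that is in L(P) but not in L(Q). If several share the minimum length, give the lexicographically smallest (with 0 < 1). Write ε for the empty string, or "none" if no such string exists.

The string 0101 is accepted by P but not by Q.
No shorter string lies in the difference, and 0101 is the lexicographically first length-4 string in L(P) \ L(Q).

0101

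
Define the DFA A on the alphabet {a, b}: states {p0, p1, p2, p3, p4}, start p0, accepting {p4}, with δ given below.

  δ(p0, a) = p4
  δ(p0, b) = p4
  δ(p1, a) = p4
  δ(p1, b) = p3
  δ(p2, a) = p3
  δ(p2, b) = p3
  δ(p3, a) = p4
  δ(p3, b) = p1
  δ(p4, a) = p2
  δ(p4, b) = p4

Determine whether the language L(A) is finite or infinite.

State p3 is reachable from the start and can reach an accepting state, and it lies on the cycle p3 → p1 → p3.
Traversing that cycle any number of times yields accepted strings of unbounded length, so the language is infinite.

infinite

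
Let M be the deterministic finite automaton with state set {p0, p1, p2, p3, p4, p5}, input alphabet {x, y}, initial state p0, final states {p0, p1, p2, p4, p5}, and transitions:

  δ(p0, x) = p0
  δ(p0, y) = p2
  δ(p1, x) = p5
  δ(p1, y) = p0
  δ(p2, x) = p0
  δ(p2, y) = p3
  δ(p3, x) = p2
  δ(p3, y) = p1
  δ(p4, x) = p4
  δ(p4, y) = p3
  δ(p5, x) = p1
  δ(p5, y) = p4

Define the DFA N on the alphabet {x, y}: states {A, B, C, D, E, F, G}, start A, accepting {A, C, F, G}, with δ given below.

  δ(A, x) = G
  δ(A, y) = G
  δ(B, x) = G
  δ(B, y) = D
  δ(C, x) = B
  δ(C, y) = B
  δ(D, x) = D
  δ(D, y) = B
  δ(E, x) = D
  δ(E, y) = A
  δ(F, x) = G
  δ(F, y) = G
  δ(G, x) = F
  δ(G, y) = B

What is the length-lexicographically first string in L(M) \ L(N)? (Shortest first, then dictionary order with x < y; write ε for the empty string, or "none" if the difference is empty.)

xy

The string xy is accepted by M but not by N.
No shorter string lies in the difference, and xy is the lexicographically first length-2 string in L(M) \ L(N).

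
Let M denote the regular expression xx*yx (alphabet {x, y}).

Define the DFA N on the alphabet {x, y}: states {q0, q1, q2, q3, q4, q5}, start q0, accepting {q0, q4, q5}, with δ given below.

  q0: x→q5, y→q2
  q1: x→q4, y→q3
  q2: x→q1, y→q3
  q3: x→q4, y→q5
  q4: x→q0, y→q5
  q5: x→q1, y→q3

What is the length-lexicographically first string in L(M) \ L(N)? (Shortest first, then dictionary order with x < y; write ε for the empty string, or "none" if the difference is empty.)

The string xxxyx is accepted by M but not by N.
No shorter string lies in the difference, and xxxyx is the lexicographically first length-5 string in L(M) \ L(N).

xxxyx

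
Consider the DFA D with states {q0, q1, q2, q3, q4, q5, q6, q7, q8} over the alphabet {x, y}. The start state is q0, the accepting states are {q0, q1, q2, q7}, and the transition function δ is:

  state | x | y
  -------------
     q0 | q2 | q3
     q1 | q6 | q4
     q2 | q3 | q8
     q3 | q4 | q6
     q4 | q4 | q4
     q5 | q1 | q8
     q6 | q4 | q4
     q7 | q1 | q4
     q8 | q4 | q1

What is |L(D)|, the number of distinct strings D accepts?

3

The useful subgraph on states {q0, q1, q2, q8} is acyclic, so L(D) is finite; the longest accepting path visits 4 useful states, giving maximum string length 3.
Counting accepting paths from q0 by length: 1 of length 0, 1 of length 1, 1 of length 3. Total 3.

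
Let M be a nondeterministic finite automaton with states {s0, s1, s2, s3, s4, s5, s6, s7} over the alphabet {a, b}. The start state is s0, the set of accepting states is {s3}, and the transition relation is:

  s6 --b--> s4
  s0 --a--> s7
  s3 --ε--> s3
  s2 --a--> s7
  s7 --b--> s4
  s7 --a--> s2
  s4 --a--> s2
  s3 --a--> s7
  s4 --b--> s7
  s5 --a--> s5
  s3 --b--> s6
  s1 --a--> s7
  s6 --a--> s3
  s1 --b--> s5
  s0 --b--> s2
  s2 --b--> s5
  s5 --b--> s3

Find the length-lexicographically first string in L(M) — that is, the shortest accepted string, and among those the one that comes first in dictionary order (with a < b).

bbb

A breadth-first search from s0 reaches an accepting state first via the path s0 → s2 → s5 → s3 on input bbb.
No string of length < 3 is accepted (BFS exhausts all shorter strings without reaching an accepting state), and bbb is the lexicographically least accepting string of length 3.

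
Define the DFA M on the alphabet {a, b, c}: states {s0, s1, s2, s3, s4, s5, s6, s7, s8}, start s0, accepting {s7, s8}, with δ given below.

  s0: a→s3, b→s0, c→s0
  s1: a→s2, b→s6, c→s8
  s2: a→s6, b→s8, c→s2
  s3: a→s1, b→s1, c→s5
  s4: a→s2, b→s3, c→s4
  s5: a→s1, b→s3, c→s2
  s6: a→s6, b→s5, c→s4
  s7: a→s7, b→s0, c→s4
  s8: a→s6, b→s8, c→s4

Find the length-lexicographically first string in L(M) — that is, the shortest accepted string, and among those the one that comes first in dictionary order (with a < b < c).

aac

A breadth-first search from s0 reaches an accepting state first via the path s0 → s3 → s1 → s8 on input aac.
No string of length < 3 is accepted (BFS exhausts all shorter strings without reaching an accepting state), and aac is the lexicographically least accepting string of length 3.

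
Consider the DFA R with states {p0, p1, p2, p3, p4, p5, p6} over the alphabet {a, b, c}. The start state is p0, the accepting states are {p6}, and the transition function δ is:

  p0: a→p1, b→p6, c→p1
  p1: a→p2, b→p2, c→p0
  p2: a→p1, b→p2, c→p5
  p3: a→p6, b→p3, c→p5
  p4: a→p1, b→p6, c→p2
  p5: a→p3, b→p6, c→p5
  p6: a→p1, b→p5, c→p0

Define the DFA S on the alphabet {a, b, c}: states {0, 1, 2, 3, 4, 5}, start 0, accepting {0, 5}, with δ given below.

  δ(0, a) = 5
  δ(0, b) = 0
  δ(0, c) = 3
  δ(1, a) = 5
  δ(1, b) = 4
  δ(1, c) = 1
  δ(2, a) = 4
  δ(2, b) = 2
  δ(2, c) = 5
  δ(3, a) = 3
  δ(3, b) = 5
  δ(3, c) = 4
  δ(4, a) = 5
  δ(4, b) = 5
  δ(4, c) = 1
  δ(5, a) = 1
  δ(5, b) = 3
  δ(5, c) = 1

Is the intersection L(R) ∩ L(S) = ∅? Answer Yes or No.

No

The string b is accepted by both R and S.
Hence L(R) ∩ L(S) ≠ ∅.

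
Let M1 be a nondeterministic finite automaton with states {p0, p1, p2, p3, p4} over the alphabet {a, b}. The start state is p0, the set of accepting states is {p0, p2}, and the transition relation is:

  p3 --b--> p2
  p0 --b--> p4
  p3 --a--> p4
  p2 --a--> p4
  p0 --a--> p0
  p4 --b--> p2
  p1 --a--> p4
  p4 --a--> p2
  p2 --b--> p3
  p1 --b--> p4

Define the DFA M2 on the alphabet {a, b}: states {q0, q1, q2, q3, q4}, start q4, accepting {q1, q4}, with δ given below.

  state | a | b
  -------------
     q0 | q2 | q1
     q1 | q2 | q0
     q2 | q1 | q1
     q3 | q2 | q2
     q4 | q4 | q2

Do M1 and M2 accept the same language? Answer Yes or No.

Yes

Exploring the product automaton M1 × M2 from the start pair (p0, q4), following both machines on each input symbol, reaches 4 state pairs: (p0, q4), (p4, q2), (p2, q1), (p3, q0).
M1 accepts in {p0, p2} and M2 accepts in {q1, q4}. In every reachable pair the two components are either both accepting — (p0, q4), (p2, q1) — or both non-accepting, so no string is accepted by exactly one of the machines: L(M1) \ L(M2) and L(M2) \ L(M1) are both empty.
Hence every string is accepted by M1 iff it is accepted by M2, and the two languages coincide.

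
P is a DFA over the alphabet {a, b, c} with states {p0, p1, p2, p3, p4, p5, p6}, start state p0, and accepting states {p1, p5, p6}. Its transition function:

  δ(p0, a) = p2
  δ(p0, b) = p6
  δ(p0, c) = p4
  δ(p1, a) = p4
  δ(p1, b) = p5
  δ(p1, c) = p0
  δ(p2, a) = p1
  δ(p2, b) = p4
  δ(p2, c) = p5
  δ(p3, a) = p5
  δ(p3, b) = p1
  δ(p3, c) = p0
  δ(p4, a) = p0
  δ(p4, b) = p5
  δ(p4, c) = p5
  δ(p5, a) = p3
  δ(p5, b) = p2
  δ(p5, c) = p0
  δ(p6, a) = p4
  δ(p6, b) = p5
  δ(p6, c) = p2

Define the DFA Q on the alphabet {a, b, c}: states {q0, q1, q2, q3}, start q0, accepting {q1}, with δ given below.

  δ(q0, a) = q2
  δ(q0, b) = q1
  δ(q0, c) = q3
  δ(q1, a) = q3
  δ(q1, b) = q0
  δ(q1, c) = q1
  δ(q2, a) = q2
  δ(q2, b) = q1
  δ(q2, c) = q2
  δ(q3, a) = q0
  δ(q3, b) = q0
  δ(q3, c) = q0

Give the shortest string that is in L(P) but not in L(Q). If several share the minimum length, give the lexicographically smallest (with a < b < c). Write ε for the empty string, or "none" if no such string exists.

aa

The string aa is accepted by P but not by Q.
No shorter string lies in the difference, and aa is the lexicographically first length-2 string in L(P) \ L(Q).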